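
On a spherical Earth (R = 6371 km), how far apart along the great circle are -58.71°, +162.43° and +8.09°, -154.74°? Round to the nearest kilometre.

Δλ = -154.74 − 162.43 = -317.17°; wrapped into (−180°, 180°]: 42.83°.
Δφ = 8.09 − -58.71 = 66.80°.
a = sin²(Δφ/2) + cos φ₁ · cos φ₂ · sin²(Δλ/2) = 0.371579.
c = 2·atan2(√a, √(1−a)) = 1.31104 rad → d = 6371·c ≈ 8352.65 km.

8353 km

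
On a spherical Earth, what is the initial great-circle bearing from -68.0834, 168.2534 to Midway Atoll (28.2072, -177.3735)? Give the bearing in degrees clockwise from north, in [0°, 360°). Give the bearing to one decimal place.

Δλ = -177.3735 − 168.2534 = -345.6269°; wrapped into (−180°, 180°]: 14.3731°.
θ = atan2( sin Δλ · cos φ₂ , cos φ₁ · sin φ₂ − sin φ₁ · cos φ₂ · cos Δλ )
  = atan2(0.21876, 0.96839) = 12.729° → normalised to [0°, 360°): 12.729°.

12.7°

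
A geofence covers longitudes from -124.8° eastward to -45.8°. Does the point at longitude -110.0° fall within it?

Yes

Band width going east from -124.8° to -45.8°: ((-45.8 − -124.8) mod 360) = 79.0°.
Offset of -110.0° east of the west edge: ((-110.0 − -124.8) mod 360) = 14.8°.
14.8° ≤ 79.0° ⇒ inside.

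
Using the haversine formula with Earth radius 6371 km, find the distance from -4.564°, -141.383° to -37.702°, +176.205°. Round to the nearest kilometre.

5657 km

Δλ = 176.205 − -141.383 = 317.588°; wrapped into (−180°, 180°]: -42.412°.
Δφ = -37.702 − -4.564 = -33.138°.
a = sin²(Δφ/2) + cos φ₁ · cos φ₂ · sin²(Δλ/2) = 0.184517.
c = 2·atan2(√a, √(1−a)) = 0.88800 rad → d = 6371·c ≈ 5657.44 km.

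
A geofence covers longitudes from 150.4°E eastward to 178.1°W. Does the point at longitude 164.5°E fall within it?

Yes

Band width going east from +150.4° to -178.1°: ((-178.1 − 150.4) mod 360) = 31.5°.
Offset of +164.5° east of the west edge: ((164.5 − 150.4) mod 360) = 14.1°.
14.1° ≤ 31.5° ⇒ inside.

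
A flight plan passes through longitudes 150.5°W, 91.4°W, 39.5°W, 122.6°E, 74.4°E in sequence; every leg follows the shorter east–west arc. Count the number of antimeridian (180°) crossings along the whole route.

Leg 1: -150.5° → -91.4°, shortest Δλ = 59.1° (east) — does not cross 180°.
Leg 2: -91.4° → -39.5°, shortest Δλ = 51.9° (east) — does not cross 180°.
Leg 3: -39.5° → +122.6°, shortest Δλ = 162.1° (east) — does not cross 180°.
Leg 4: +122.6° → +74.4°, shortest Δλ = -48.2° (west) — does not cross 180°.
Total crossings: 0.

0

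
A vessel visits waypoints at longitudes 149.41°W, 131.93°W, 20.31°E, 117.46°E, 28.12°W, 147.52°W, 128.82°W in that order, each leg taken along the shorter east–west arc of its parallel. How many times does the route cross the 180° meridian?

Leg 1: -149.41° → -131.93°, shortest Δλ = 17.48° (east) — does not cross 180°.
Leg 2: -131.93° → +20.31°, shortest Δλ = 152.24° (east) — does not cross 180°.
Leg 3: +20.31° → +117.46°, shortest Δλ = 97.15° (east) — does not cross 180°.
Leg 4: +117.46° → -28.12°, shortest Δλ = -145.58° (west) — does not cross 180°.
Leg 5: -28.12° → -147.52°, shortest Δλ = -119.4° (west) — does not cross 180°.
Leg 6: -147.52° → -128.82°, shortest Δλ = 18.7° (east) — does not cross 180°.
Total crossings: 0.

0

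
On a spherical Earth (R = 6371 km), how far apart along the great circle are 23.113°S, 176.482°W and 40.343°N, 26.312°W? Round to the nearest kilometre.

16631 km

Δλ = -26.312 − -176.482 = 150.170°.
Δφ = 40.343 − -23.113 = 63.456°.
a = sin²(Δφ/2) + cos φ₁ · cos φ₂ · sin²(Δλ/2) = 0.931122.
c = 2·atan2(√a, √(1−a)) = 2.61048 rad → d = 6371·c ≈ 16631.37 km.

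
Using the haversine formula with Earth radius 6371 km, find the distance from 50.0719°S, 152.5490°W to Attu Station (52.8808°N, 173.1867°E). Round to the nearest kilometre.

11891 km

Δλ = 173.1867 − -152.5490 = 325.7357°; wrapped into (−180°, 180°]: -34.2643°.
Δφ = 52.8808 − -50.0719 = 102.9527°.
a = sin²(Δφ/2) + cos φ₁ · cos φ₂ · sin²(Δλ/2) = 0.645684.
c = 2·atan2(√a, √(1−a)) = 1.86645 rad → d = 6371·c ≈ 11891.17 km.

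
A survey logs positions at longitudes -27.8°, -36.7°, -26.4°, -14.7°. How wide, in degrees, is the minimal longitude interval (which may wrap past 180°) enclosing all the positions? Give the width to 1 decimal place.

22.0°

Sort the longitudes: -36.7°, -27.8°, -26.4°, -14.7°.
Eastward gaps between consecutive values (wrapping around): 8.9°, 1.4°, 11.7°, 338.0°.
Largest gap = 338.0° ⇒ minimal covering band is its complement: 360° − 338.0° = 22.0°.
Band runs from -36.7° eastward to -14.7°.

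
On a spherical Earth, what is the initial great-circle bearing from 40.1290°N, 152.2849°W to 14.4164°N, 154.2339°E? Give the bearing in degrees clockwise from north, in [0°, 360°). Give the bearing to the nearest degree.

257°

Δλ = 154.2339 − -152.2849 = 306.5188°; wrapped into (−180°, 180°]: -53.4812°.
θ = atan2( sin Δλ · cos φ₂ , cos φ₁ · sin φ₂ − sin φ₁ · cos φ₂ · cos Δλ )
  = atan2(-0.77836, -0.18110) = -103.098° → normalised to [0°, 360°): 256.902°.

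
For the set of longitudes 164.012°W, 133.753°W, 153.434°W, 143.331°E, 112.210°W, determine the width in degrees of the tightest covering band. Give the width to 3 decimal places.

Sort the longitudes: -164.012°, -153.434°, -133.753°, -112.210°, +143.331°.
Eastward gaps between consecutive values (wrapping around): 10.578°, 19.681°, 21.543°, 255.541°, 52.657°.
Largest gap = 255.541° ⇒ minimal covering band is its complement: 360° − 255.541° = 104.459°.
Band runs from +143.331° eastward to -112.210°, crossing the antimeridian.

104.459°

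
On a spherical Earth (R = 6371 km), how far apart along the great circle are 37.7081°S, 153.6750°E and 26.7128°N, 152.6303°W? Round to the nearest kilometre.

Δλ = -152.6303 − 153.6750 = -306.3053°; wrapped into (−180°, 180°]: 53.6947°.
Δφ = 26.7128 − -37.7081 = 64.4209°.
a = sin²(Δφ/2) + cos φ₁ · cos φ₂ · sin²(Δλ/2) = 0.428257.
c = 2·atan2(√a, √(1−a)) = 1.42681 rad → d = 6371·c ≈ 9090.23 km.

9090 km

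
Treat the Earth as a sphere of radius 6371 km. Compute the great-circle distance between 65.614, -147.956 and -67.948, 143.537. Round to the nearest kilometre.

15783 km

Δλ = 143.537 − -147.956 = 291.493°; wrapped into (−180°, 180°]: -68.507°.
Δφ = -67.948 − 65.614 = -133.562°.
a = sin²(Δφ/2) + cos φ₁ · cos φ₂ · sin²(Δλ/2) = 0.893679.
c = 2·atan2(√a, √(1−a)) = 2.47731 rad → d = 6371·c ≈ 15782.94 km.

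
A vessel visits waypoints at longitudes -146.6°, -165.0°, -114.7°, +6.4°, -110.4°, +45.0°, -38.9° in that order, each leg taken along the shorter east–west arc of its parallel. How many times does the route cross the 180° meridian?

Leg 1: -146.6° → -165.0°, shortest Δλ = -18.4° (west) — does not cross 180°.
Leg 2: -165.0° → -114.7°, shortest Δλ = 50.3° (east) — does not cross 180°.
Leg 3: -114.7° → +6.4°, shortest Δλ = 121.1° (east) — does not cross 180°.
Leg 4: +6.4° → -110.4°, shortest Δλ = -116.8° (west) — does not cross 180°.
Leg 5: -110.4° → +45.0°, shortest Δλ = 155.4° (east) — does not cross 180°.
Leg 6: +45.0° → -38.9°, shortest Δλ = -83.9° (west) — does not cross 180°.
Total crossings: 0.

0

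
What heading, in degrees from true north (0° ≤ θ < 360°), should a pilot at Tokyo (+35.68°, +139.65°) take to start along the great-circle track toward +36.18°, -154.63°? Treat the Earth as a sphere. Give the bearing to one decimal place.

Δλ = -154.63 − 139.65 = -294.28°; wrapped into (−180°, 180°]: 65.72°.
θ = atan2( sin Δλ · cos φ₂ , cos φ₁ · sin φ₂ − sin φ₁ · cos φ₂ · cos Δλ )
  = atan2(0.73577, 0.28593) = 68.763° → normalised to [0°, 360°): 68.763°.

68.8°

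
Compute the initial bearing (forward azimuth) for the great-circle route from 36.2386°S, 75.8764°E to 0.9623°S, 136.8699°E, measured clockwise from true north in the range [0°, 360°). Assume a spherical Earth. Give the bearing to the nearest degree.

73°

Δλ = 136.8699 − 75.8764 = 60.9935°.
θ = atan2( sin Δλ · cos φ₂ , cos φ₁ · sin φ₂ − sin φ₁ · cos φ₂ · cos Δλ )
  = atan2(0.87444, 0.27307) = 72.658° → normalised to [0°, 360°): 72.658°.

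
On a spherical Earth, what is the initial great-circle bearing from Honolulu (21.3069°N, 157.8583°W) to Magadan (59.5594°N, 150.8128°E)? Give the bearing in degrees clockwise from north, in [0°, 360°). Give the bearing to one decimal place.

Δλ = 150.8128 − -157.8583 = 308.6711°; wrapped into (−180°, 180°]: -51.3289°.
θ = atan2( sin Δλ · cos φ₂ , cos φ₁ · sin φ₂ − sin φ₁ · cos φ₂ · cos Δλ )
  = atan2(-0.39556, 0.68819) = -29.890° → normalised to [0°, 360°): 330.110°.

330.1°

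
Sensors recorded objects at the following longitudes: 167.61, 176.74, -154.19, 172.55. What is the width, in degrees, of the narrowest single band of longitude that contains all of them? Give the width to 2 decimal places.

38.20°

Sort the longitudes: -154.19°, +167.61°, +172.55°, +176.74°.
Eastward gaps between consecutive values (wrapping around): 321.80°, 4.94°, 4.19°, 29.07°.
Largest gap = 321.80° ⇒ minimal covering band is its complement: 360° − 321.80° = 38.20°.
Band runs from +167.61° eastward to -154.19°, crossing the antimeridian.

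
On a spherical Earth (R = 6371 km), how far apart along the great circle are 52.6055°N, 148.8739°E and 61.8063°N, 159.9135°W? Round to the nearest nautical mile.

Δλ = -159.9135 − 148.8739 = -308.7874°; wrapped into (−180°, 180°]: 51.2126°.
Δφ = 61.8063 − 52.6055 = 9.2008°.
a = sin²(Δφ/2) + cos φ₁ · cos φ₂ · sin²(Δλ/2) = 0.060025.
c = 2·atan2(√a, √(1−a)) = 0.49504 rad → d = 6371·c ≈ 3153.90 km ≈ 1702.97 nmi.

1703 nmi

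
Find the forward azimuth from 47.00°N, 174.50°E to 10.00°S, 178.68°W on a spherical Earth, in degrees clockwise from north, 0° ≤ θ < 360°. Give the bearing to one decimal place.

Δλ = -178.68 − 174.50 = -353.18°; wrapped into (−180°, 180°]: 6.82°.
θ = atan2( sin Δλ · cos φ₂ , cos φ₁ · sin φ₂ − sin φ₁ · cos φ₂ · cos Δλ )
  = atan2(0.11695, -0.83357) = 172.014° → normalised to [0°, 360°): 172.014°.

172.0°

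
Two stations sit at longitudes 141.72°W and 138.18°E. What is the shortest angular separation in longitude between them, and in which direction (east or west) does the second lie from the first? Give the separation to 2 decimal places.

Raw difference: 138.18 − -141.72 = 279.9°.
Normalise into (−180°, 180°]: 279.9° − 360° = -80.1°.
Negative ⇒ the second point lies to the west; separation 80.10°.

80.10° west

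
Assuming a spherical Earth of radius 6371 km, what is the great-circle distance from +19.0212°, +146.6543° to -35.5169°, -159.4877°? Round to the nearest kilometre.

8302 km

Δλ = -159.4877 − 146.6543 = -306.1420°; wrapped into (−180°, 180°]: 53.8580°.
Δφ = -35.5169 − 19.0212 = -54.5381°.
a = sin²(Δφ/2) + cos φ₁ · cos φ₂ · sin²(Δλ/2) = 0.367748.
c = 2·atan2(√a, √(1−a)) = 1.30311 rad → d = 6371·c ≈ 8302.10 km.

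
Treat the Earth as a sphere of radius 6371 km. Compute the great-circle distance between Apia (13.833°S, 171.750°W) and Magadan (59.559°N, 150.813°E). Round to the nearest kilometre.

8825 km

Δλ = 150.813 − -171.750 = 322.563°; wrapped into (−180°, 180°]: -37.437°.
Δφ = 59.559 − -13.833 = 73.392°.
a = sin²(Δφ/2) + cos φ₁ · cos φ₂ · sin²(Δλ/2) = 0.407755.
c = 2·atan2(√a, √(1−a)) = 1.38524 rad → d = 6371·c ≈ 8825.38 km.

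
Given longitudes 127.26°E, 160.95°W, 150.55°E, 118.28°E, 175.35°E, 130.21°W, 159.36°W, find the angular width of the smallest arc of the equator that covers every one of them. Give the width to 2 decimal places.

Sort the longitudes: -160.95°, -159.36°, -130.21°, +118.28°, +127.26°, +150.55°, +175.35°.
Eastward gaps between consecutive values (wrapping around): 1.59°, 29.15°, 248.49°, 8.98°, 23.29°, 24.80°, 23.70°.
Largest gap = 248.49° ⇒ minimal covering band is its complement: 360° − 248.49° = 111.51°.
Band runs from +118.28° eastward to -130.21°, crossing the antimeridian.

111.51°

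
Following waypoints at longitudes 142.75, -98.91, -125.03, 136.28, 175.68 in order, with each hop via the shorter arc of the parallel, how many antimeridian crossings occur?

Leg 1: +142.75° → -98.91°, shortest Δλ = 118.34° (east) — crosses 180°.
Leg 2: -98.91° → -125.03°, shortest Δλ = -26.12° (west) — does not cross 180°.
Leg 3: -125.03° → +136.28°, shortest Δλ = -98.69° (west) — crosses 180°.
Leg 4: +136.28° → +175.68°, shortest Δλ = 39.4° (east) — does not cross 180°.
Total crossings: 2.

2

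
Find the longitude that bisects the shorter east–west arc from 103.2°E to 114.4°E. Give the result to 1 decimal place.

108.8°E

Signed shortest Δλ from +103.2° to +114.4° is +11.2°.
Midpoint longitude = +103.2° + (+11.2°)/2 = +103.2° + 5.6° = +108.8°.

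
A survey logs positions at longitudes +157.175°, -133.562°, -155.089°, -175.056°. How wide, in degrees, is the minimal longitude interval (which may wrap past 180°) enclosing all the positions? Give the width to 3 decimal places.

69.263°

Sort the longitudes: -175.056°, -155.089°, -133.562°, +157.175°.
Eastward gaps between consecutive values (wrapping around): 19.967°, 21.527°, 290.737°, 27.769°.
Largest gap = 290.737° ⇒ minimal covering band is its complement: 360° − 290.737° = 69.263°.
Band runs from +157.175° eastward to -133.562°, crossing the antimeridian.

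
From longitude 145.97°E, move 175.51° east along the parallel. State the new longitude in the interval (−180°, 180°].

38.52°W

Start at +145.97°; shift +175.51° → +321.48°.
+321.48° lies outside (−180°, 180°]; subtract 360° → -38.52°.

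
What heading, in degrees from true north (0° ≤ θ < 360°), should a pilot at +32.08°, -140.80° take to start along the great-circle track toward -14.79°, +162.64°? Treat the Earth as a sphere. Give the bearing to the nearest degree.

238°

Δλ = 162.64 − -140.80 = 303.44°; wrapped into (−180°, 180°]: -56.56°.
θ = atan2( sin Δλ · cos φ₂ , cos φ₁ · sin φ₂ − sin φ₁ · cos φ₂ · cos Δλ )
  = atan2(-0.80682, -0.49927) = -121.750° → normalised to [0°, 360°): 238.250°.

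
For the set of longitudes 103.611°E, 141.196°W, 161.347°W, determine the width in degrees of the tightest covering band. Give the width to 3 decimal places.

Sort the longitudes: -161.347°, -141.196°, +103.611°.
Eastward gaps between consecutive values (wrapping around): 20.151°, 244.807°, 95.042°.
Largest gap = 244.807° ⇒ minimal covering band is its complement: 360° − 244.807° = 115.193°.
Band runs from +103.611° eastward to -141.196°, crossing the antimeridian.

115.193°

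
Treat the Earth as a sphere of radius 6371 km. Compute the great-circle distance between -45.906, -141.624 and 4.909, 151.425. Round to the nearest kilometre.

Δλ = 151.425 − -141.624 = 293.049°; wrapped into (−180°, 180°]: -66.951°.
Δφ = 4.909 − -45.906 = 50.815°.
a = sin²(Δφ/2) + cos φ₁ · cos φ₂ · sin²(Δλ/2) = 0.395012.
c = 2·atan2(√a, √(1−a)) = 1.35925 rad → d = 6371·c ≈ 8659.76 km.

8660 km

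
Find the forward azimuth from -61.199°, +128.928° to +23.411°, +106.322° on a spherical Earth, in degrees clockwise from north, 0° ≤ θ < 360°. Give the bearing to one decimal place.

Δλ = 106.322 − 128.928 = -22.606°.
θ = atan2( sin Δλ · cos φ₂ , cos φ₁ · sin φ₂ − sin φ₁ · cos φ₂ · cos Δλ )
  = atan2(-0.35275, 0.93379) = -20.694° → normalised to [0°, 360°): 339.306°.

339.3°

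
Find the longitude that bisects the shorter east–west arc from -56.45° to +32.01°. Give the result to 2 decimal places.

-12.22°

Signed shortest Δλ from -56.45° to +32.01° is +88.46°.
Midpoint longitude = -56.45° + (+88.46°)/2 = -56.45° + 44.23° = -12.22°.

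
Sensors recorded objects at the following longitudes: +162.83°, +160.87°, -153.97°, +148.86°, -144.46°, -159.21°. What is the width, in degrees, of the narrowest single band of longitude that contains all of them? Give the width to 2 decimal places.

Sort the longitudes: -159.21°, -153.97°, -144.46°, +148.86°, +160.87°, +162.83°.
Eastward gaps between consecutive values (wrapping around): 5.24°, 9.51°, 293.32°, 12.01°, 1.96°, 37.96°.
Largest gap = 293.32° ⇒ minimal covering band is its complement: 360° − 293.32° = 66.68°.
Band runs from +148.86° eastward to -144.46°, crossing the antimeridian.

66.68°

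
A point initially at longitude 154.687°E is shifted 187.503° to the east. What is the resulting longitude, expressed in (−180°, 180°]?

17.810°W

Start at +154.687°; shift +187.503° → +342.190°.
+342.190° lies outside (−180°, 180°]; subtract 360° → -17.810°.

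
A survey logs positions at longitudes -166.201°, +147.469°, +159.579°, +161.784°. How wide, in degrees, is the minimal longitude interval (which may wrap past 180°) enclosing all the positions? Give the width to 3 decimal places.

46.330°

Sort the longitudes: -166.201°, +147.469°, +159.579°, +161.784°.
Eastward gaps between consecutive values (wrapping around): 313.670°, 12.110°, 2.205°, 32.015°.
Largest gap = 313.670° ⇒ minimal covering band is its complement: 360° − 313.670° = 46.330°.
Band runs from +147.469° eastward to -166.201°, crossing the antimeridian.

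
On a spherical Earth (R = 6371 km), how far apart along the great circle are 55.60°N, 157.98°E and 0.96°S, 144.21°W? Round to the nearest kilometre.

8152 km

Δλ = -144.21 − 157.98 = -302.19°; wrapped into (−180°, 180°]: 57.81°.
Δφ = -0.96 − 55.60 = -56.56°.
a = sin²(Δφ/2) + cos φ₁ · cos φ₂ · sin²(Δλ/2) = 0.356446.
c = 2·atan2(√a, √(1−a)) = 1.27959 rad → d = 6371·c ≈ 8152.27 km.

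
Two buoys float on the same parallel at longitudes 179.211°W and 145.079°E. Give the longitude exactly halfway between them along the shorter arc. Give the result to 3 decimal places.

Signed shortest Δλ from -179.211° to +145.079° is -35.710°.
Midpoint longitude = -179.211° + (-35.710°)/2 = -179.211° − 17.855° = -197.066°.
Normalise into (−180°, 180°]: +162.934°.
(The naïve average (-179.211 + +145.079)/2 = -17.066° is on the wrong side of the globe.)

162.934°E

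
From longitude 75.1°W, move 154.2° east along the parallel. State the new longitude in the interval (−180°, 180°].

Start at -75.1°; shift +154.2° → +79.1°.
+79.1° already lies in (−180°, 180°].

79.1°E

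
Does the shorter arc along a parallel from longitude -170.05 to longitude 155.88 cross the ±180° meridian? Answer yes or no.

Naïve |155.88 − -170.05| = 325.93° > 180°, so the shorter arc goes the other way round — across 180°.
Signed shortest Δλ = ((155.88 − -170.05 + 180) mod 360) − 180 = -34.07°.
Going west by 34.07° from -170.05° passes through 180° before reaching +155.88°.

Yes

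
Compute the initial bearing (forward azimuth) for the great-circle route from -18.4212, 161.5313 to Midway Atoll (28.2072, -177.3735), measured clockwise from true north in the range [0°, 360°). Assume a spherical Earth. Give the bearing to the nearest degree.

Δλ = -177.3735 − 161.5313 = -338.9048°; wrapped into (−180°, 180°]: 21.0952°.
θ = atan2( sin Δλ · cos φ₂ , cos φ₁ · sin φ₂ − sin φ₁ · cos φ₂ · cos Δλ )
  = atan2(0.31718, 0.70825) = 24.124° → normalised to [0°, 360°): 24.124°.

24°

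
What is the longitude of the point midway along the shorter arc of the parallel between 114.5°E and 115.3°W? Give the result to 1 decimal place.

179.6°E

Signed shortest Δλ from +114.5° to -115.3° is +130.2°.
Midpoint longitude = +114.5° + (+130.2°)/2 = +114.5° + 65.1° = +179.6°.
(The naïve average (+114.5 + -115.3)/2 = -0.4° is on the wrong side of the globe.)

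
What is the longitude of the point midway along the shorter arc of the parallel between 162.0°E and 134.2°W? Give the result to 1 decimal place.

Signed shortest Δλ from +162.0° to -134.2° is +63.8°.
Midpoint longitude = +162.0° + (+63.8°)/2 = +162.0° + 31.9° = +193.9°.
Normalise into (−180°, 180°]: -166.1°.
(The naïve average (+162.0 + -134.2)/2 = 13.9° is on the wrong side of the globe.)

166.1°W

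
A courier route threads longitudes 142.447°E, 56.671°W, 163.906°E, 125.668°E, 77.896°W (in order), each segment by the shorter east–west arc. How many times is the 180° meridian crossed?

3

Leg 1: +142.447° → -56.671°, shortest Δλ = 160.882° (east) — crosses 180°.
Leg 2: -56.671° → +163.906°, shortest Δλ = -139.423° (west) — crosses 180°.
Leg 3: +163.906° → +125.668°, shortest Δλ = -38.238° (west) — does not cross 180°.
Leg 4: +125.668° → -77.896°, shortest Δλ = 156.436° (east) — crosses 180°.
Total crossings: 3.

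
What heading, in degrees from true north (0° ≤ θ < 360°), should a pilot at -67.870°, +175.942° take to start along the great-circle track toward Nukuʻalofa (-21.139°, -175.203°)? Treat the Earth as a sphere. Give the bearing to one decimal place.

11.3°

Δλ = -175.203 − 175.942 = -351.145°; wrapped into (−180°, 180°]: 8.855°.
θ = atan2( sin Δλ · cos φ₂ , cos φ₁ · sin φ₂ − sin φ₁ · cos φ₂ · cos Δλ )
  = atan2(0.14358, 0.71785) = 11.310° → normalised to [0°, 360°): 11.310°.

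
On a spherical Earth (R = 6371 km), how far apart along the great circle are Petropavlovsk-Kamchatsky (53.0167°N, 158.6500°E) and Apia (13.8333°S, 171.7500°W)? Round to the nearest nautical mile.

Δλ = -171.7500 − 158.6500 = -330.4000°; wrapped into (−180°, 180°]: 29.6000°.
Δφ = -13.8333 − 53.0167 = -66.8500°.
a = sin²(Δφ/2) + cos φ₁ · cos φ₂ · sin²(Δλ/2) = 0.341546.
c = 2·atan2(√a, √(1−a)) = 1.24833 rad → d = 6371·c ≈ 7953.11 km ≈ 4294.33 nmi.

4294 nmi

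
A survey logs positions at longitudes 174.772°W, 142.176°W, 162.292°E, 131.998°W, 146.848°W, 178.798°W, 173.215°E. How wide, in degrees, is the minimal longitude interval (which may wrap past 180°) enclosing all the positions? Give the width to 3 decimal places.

Sort the longitudes: -178.798°, -174.772°, -146.848°, -142.176°, -131.998°, +162.292°, +173.215°.
Eastward gaps between consecutive values (wrapping around): 4.026°, 27.924°, 4.672°, 10.178°, 294.290°, 10.923°, 7.987°.
Largest gap = 294.290° ⇒ minimal covering band is its complement: 360° − 294.290° = 65.710°.
Band runs from +162.292° eastward to -131.998°, crossing the antimeridian.

65.710°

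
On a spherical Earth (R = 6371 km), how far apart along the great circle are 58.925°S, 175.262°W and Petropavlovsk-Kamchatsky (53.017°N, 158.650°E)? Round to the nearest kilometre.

12666 km

Δλ = 158.650 − -175.262 = 333.912°; wrapped into (−180°, 180°]: -26.088°.
Δφ = 53.017 − -58.925 = 111.942°.
a = sin²(Δφ/2) + cos φ₁ · cos φ₂ · sin²(Δλ/2) = 0.702651.
c = 2·atan2(√a, √(1−a)) = 1.98811 rad → d = 6371·c ≈ 12666.22 km.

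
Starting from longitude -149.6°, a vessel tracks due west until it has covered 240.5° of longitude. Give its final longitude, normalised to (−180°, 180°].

Start at -149.6°; shift −240.5° → -390.1°.
-390.1° lies outside (−180°, 180°]; add 360° → -30.1°.

-30.1°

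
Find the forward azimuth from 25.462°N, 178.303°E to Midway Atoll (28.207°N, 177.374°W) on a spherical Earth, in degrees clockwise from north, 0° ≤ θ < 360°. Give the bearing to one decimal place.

Δλ = -177.374 − 178.303 = -355.677°; wrapped into (−180°, 180°]: 4.323°.
θ = atan2( sin Δλ · cos φ₂ , cos φ₁ · sin φ₂ − sin φ₁ · cos φ₂ · cos Δλ )
  = atan2(0.06643, 0.04897) = 53.603° → normalised to [0°, 360°): 53.603°.

53.6°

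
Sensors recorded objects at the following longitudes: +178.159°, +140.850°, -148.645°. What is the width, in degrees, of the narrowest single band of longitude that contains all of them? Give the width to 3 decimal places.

Sort the longitudes: -148.645°, +140.850°, +178.159°.
Eastward gaps between consecutive values (wrapping around): 289.495°, 37.309°, 33.196°.
Largest gap = 289.495° ⇒ minimal covering band is its complement: 360° − 289.495° = 70.505°.
Band runs from +140.850° eastward to -148.645°, crossing the antimeridian.

70.505°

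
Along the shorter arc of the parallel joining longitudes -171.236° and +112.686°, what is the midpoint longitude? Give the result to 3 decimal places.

+150.725°

Signed shortest Δλ from -171.236° to +112.686° is -76.078°.
Midpoint longitude = -171.236° + (-76.078°)/2 = -171.236° − 38.039° = -209.275°.
Normalise into (−180°, 180°]: +150.725°.
(The naïve average (-171.236 + +112.686)/2 = -29.275° is on the wrong side of the globe.)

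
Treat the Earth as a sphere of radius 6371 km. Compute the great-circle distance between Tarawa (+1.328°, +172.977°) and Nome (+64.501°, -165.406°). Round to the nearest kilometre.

Δλ = -165.406 − 172.977 = -338.383°; wrapped into (−180°, 180°]: 21.617°.
Δφ = 64.501 − 1.328 = 63.173°.
a = sin²(Δφ/2) + cos φ₁ · cos φ₂ · sin²(Δλ/2) = 0.289486.
c = 2·atan2(√a, √(1−a)) = 1.13622 rad → d = 6371·c ≈ 7238.84 km.

7239 km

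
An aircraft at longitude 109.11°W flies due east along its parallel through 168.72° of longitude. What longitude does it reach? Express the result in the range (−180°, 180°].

Start at -109.11°; shift +168.72° → +59.61°.
+59.61° already lies in (−180°, 180°].

59.61°E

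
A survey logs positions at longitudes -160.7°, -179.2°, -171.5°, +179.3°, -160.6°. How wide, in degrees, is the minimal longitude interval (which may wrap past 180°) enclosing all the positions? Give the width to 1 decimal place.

20.1°

Sort the longitudes: -179.2°, -171.5°, -160.7°, -160.6°, +179.3°.
Eastward gaps between consecutive values (wrapping around): 7.7°, 10.8°, 0.1°, 339.9°, 1.5°.
Largest gap = 339.9° ⇒ minimal covering band is its complement: 360° − 339.9° = 20.1°.
Band runs from +179.3° eastward to -160.6°, crossing the antimeridian.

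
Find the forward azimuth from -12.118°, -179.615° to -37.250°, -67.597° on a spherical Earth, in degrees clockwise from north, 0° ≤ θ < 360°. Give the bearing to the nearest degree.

Δλ = -67.597 − -179.615 = 112.018°.
θ = atan2( sin Δλ · cos φ₂ , cos φ₁ · sin φ₂ − sin φ₁ · cos φ₂ · cos Δλ )
  = atan2(0.73795, -0.65445) = 131.568° → normalised to [0°, 360°): 131.568°.

132°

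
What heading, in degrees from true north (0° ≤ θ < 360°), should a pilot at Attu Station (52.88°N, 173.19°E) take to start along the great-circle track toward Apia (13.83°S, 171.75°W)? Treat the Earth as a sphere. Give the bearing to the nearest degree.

164°

Δλ = -171.75 − 173.19 = -344.94°; wrapped into (−180°, 180°]: 15.06°.
θ = atan2( sin Δλ · cos φ₂ , cos φ₁ · sin φ₂ − sin φ₁ · cos φ₂ · cos Δλ )
  = atan2(0.25230, -0.89192) = 164.205° → normalised to [0°, 360°): 164.205°.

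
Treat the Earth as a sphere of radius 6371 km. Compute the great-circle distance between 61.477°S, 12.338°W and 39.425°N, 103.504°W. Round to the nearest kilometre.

13837 km

Δλ = -103.504 − -12.338 = -91.166°.
Δφ = 39.425 − -61.477 = 100.902°.
a = sin²(Δφ/2) + cos φ₁ · cos φ₂ · sin²(Δλ/2) = 0.782746.
c = 2·atan2(√a, √(1−a)) = 2.17183 rad → d = 6371·c ≈ 13836.71 km.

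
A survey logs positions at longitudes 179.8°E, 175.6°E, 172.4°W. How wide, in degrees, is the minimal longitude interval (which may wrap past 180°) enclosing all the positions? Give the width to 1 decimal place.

Sort the longitudes: -172.4°, +175.6°, +179.8°.
Eastward gaps between consecutive values (wrapping around): 348.0°, 4.2°, 7.8°.
Largest gap = 348.0° ⇒ minimal covering band is its complement: 360° − 348.0° = 12.0°.
Band runs from +175.6° eastward to -172.4°, crossing the antimeridian.

12.0°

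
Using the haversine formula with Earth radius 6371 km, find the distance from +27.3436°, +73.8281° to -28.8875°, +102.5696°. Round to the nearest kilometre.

Δλ = 102.5696 − 73.8281 = 28.7415°.
Δφ = -28.8875 − 27.3436 = -56.2311°.
a = sin²(Δφ/2) + cos φ₁ · cos φ₂ · sin²(Δλ/2) = 0.269987.
c = 2·atan2(√a, √(1−a)) = 1.09277 rad → d = 6371·c ≈ 6962.05 km.

6962 km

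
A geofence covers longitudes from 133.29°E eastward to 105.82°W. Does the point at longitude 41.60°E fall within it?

Band width going east from +133.29° to -105.82°: ((-105.82 − 133.29) mod 360) = 120.89°.
Offset of +41.60° east of the west edge: ((41.60 − 133.29) mod 360) = 268.31°.
268.31° > 120.89° ⇒ outside.

No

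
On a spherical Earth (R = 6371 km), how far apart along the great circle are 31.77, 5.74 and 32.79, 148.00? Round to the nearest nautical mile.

6380 nmi

Δλ = 148.00 − 5.74 = 142.26°.
Δφ = 32.79 − 31.77 = 1.02°.
a = sin²(Δφ/2) + cos φ₁ · cos φ₂ · sin²(Δλ/2) = 0.640024.
c = 2·atan2(√a, √(1−a)) = 1.85464 rad → d = 6371·c ≈ 11815.91 km ≈ 6380.08 nmi.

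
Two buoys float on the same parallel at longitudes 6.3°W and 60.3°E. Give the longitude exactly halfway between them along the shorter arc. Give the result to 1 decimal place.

27.0°E

Signed shortest Δλ from -6.3° to +60.3° is +66.6°.
Midpoint longitude = -6.3° + (+66.6°)/2 = -6.3° + 33.3° = +27.0°.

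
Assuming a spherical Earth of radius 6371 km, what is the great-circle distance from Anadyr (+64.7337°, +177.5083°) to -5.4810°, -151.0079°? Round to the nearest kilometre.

Δλ = -151.0079 − 177.5083 = -328.5162°; wrapped into (−180°, 180°]: 31.4838°.
Δφ = -5.4810 − 64.7337 = -70.2147°.
a = sin²(Δφ/2) + cos φ₁ · cos φ₂ · sin²(Δλ/2) = 0.362025.
c = 2·atan2(√a, √(1−a)) = 1.29122 rad → d = 6371·c ≈ 8226.35 km.

8226 km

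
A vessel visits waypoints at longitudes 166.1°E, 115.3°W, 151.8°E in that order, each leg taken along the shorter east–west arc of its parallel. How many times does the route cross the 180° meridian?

Leg 1: +166.1° → -115.3°, shortest Δλ = 78.6° (east) — crosses 180°.
Leg 2: -115.3° → +151.8°, shortest Δλ = -92.9° (west) — crosses 180°.
Total crossings: 2.

2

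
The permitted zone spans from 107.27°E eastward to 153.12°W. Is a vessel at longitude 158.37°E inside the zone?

Yes

Band width going east from +107.27° to -153.12°: ((-153.12 − 107.27) mod 360) = 99.61°.
Offset of +158.37° east of the west edge: ((158.37 − 107.27) mod 360) = 51.10°.
51.10° ≤ 99.61° ⇒ inside.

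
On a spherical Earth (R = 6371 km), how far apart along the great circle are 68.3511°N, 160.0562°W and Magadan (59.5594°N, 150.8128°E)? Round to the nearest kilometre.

2506 km

Δλ = 150.8128 − -160.0562 = 310.8690°; wrapped into (−180°, 180°]: -49.1310°.
Δφ = 59.5594 − 68.3511 = -8.7917°.
a = sin²(Δφ/2) + cos φ₁ · cos φ₂ · sin²(Δλ/2) = 0.038179.
c = 2·atan2(√a, √(1−a)) = 0.39332 rad → d = 6371·c ≈ 2505.84 km.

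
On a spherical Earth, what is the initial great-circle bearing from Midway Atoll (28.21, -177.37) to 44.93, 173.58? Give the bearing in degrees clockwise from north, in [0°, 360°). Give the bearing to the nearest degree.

Δλ = 173.58 − -177.37 = 350.95°; wrapped into (−180°, 180°]: -9.05°.
θ = atan2( sin Δλ · cos φ₂ , cos φ₁ · sin φ₂ − sin φ₁ · cos φ₂ · cos Δλ )
  = atan2(-0.11136, 0.29186) = -20.885° → normalised to [0°, 360°): 339.115°.

339°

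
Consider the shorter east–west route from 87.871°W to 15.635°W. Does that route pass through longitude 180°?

No

Signed shortest Δλ = ((-15.635 − -87.871 + 180) mod 360) − 180 = 72.236°.
Going east by 72.236° from -87.871° reaches -15.635° without touching 180°.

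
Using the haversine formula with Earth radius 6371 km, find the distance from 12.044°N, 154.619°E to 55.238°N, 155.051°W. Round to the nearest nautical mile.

3493 nmi

Δλ = -155.051 − 154.619 = -309.670°; wrapped into (−180°, 180°]: 50.330°.
Δφ = 55.238 − 12.044 = 43.194°.
a = sin²(Δφ/2) + cos φ₁ · cos φ₂ · sin²(Δλ/2) = 0.236307.
c = 2·atan2(√a, √(1−a)) = 1.01528 rad → d = 6371·c ≈ 6468.32 km ≈ 3492.61 nmi.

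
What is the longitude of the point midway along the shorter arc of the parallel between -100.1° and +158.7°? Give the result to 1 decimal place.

Signed shortest Δλ from -100.1° to +158.7° is -101.2°.
Midpoint longitude = -100.1° + (-101.2°)/2 = -100.1° − 50.6° = -150.7°.
(The naïve average (-100.1 + +158.7)/2 = 29.3° is on the wrong side of the globe.)

-150.7°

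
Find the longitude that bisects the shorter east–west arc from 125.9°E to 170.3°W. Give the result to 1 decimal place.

Signed shortest Δλ from +125.9° to -170.3° is +63.8°.
Midpoint longitude = +125.9° + (+63.8°)/2 = +125.9° + 31.9° = +157.8°.
(The naïve average (+125.9 + -170.3)/2 = -22.2° is on the wrong side of the globe.)

157.8°E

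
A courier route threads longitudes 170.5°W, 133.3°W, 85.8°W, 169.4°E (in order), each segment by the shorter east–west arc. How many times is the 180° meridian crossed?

1

Leg 1: -170.5° → -133.3°, shortest Δλ = 37.2° (east) — does not cross 180°.
Leg 2: -133.3° → -85.8°, shortest Δλ = 47.5° (east) — does not cross 180°.
Leg 3: -85.8° → +169.4°, shortest Δλ = -104.8° (west) — crosses 180°.
Total crossings: 1.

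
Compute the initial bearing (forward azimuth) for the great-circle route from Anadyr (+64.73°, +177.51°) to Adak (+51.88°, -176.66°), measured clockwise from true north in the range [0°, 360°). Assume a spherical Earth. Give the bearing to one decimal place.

Δλ = -176.66 − 177.51 = -354.17°; wrapped into (−180°, 180°]: 5.83°.
θ = atan2( sin Δλ · cos φ₂ , cos φ₁ · sin φ₂ − sin φ₁ · cos φ₂ · cos Δλ )
  = atan2(0.06270, -0.21951) = 164.058° → normalised to [0°, 360°): 164.058°.

164.1°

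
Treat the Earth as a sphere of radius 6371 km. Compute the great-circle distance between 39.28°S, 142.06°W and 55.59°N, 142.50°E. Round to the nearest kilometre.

Δλ = 142.50 − -142.06 = 284.56°; wrapped into (−180°, 180°]: -75.44°.
Δφ = 55.59 − -39.28 = 94.87°.
a = sin²(Δφ/2) + cos φ₁ · cos φ₂ · sin²(Δλ/2) = 0.706179.
c = 2·atan2(√a, √(1−a)) = 1.99584 rad → d = 6371·c ≈ 12715.48 km.

12715 km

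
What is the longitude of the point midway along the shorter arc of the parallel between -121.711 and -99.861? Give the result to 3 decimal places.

-110.786°

Signed shortest Δλ from -121.711° to -99.861° is +21.850°.
Midpoint longitude = -121.711° + (+21.850°)/2 = -121.711° + 10.925° = -110.786°.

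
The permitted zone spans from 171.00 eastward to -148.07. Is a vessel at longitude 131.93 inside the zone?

Band width going east from +171.00° to -148.07°: ((-148.07 − 171.00) mod 360) = 40.93°.
Offset of +131.93° east of the west edge: ((131.93 − 171.00) mod 360) = 320.93°.
320.93° > 40.93° ⇒ outside.

No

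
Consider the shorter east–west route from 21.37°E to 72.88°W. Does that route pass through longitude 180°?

No

Signed shortest Δλ = ((-72.88 − 21.37 + 180) mod 360) − 180 = -94.25°.
Going west by 94.25° from +21.37° reaches -72.88° without touching 180°.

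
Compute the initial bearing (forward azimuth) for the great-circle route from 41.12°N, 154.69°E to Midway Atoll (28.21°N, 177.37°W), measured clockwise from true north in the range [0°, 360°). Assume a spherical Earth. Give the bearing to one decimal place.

Δλ = -177.37 − 154.69 = -332.06°; wrapped into (−180°, 180°]: 27.94°.
θ = atan2( sin Δλ · cos φ₂ , cos φ₁ · sin φ₂ − sin φ₁ · cos φ₂ · cos Δλ )
  = atan2(0.41289, -0.15587) = 110.682° → normalised to [0°, 360°): 110.682°.

110.7°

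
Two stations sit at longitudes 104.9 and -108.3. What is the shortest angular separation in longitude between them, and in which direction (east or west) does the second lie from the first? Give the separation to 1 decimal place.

146.8° east

Raw difference: -108.3 − 104.9 = -213.2°.
Normalise into (−180°, 180°]: -213.2° + 360° = 146.8°.
Positive ⇒ the second point lies to the east; separation 146.8°.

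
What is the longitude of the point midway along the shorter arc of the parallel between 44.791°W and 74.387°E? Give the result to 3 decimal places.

Signed shortest Δλ from -44.791° to +74.387° is +119.178°.
Midpoint longitude = -44.791° + (+119.178°)/2 = -44.791° + 59.589° = +14.798°.

14.798°E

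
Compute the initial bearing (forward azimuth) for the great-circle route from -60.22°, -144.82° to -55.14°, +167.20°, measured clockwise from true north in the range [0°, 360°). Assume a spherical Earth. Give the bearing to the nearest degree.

Δλ = 167.20 − -144.82 = 312.02°; wrapped into (−180°, 180°]: -47.98°.
θ = atan2( sin Δλ · cos φ₂ , cos φ₁ · sin φ₂ − sin φ₁ · cos φ₂ · cos Δλ )
  = atan2(-0.42463, -0.07547) = -100.078° → normalised to [0°, 360°): 259.922°.

260°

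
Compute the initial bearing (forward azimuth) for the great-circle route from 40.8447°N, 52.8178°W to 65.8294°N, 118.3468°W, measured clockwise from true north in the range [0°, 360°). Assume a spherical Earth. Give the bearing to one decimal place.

Δλ = -118.3468 − -52.8178 = -65.5290°.
θ = atan2( sin Δλ · cos φ₂ , cos φ₁ · sin φ₂ − sin φ₁ · cos φ₂ · cos Δλ )
  = atan2(-0.37267, 0.57924) = -32.757° → normalised to [0°, 360°): 327.243°.

327.2°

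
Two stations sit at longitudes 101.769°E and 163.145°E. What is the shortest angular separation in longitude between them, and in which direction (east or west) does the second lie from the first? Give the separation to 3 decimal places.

61.376° east

Raw difference: 163.145 − 101.769 = 61.376°.
Normalise into (−180°, 180°]: 61.376° stays 61.376°.
Positive ⇒ the second point lies to the east; separation 61.376°.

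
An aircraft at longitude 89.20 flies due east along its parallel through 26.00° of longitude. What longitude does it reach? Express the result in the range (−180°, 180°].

Start at +89.20°; shift +26.00° → +115.20°.
+115.20° already lies in (−180°, 180°].

+115.20°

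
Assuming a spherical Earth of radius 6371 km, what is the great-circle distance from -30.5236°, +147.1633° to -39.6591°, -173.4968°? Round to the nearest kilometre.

3688 km

Δλ = -173.4968 − 147.1633 = -320.6601°; wrapped into (−180°, 180°]: 39.3399°.
Δφ = -39.6591 − -30.5236 = -9.1355°.
a = sin²(Δφ/2) + cos φ₁ · cos φ₂ · sin²(Δλ/2) = 0.081480.
c = 2·atan2(√a, √(1−a)) = 0.57894 rad → d = 6371·c ≈ 3688.45 km.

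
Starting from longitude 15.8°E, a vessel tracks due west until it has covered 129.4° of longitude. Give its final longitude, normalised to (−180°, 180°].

Start at +15.8°; shift −129.4° → -113.6°.
-113.6° already lies in (−180°, 180°].

113.6°W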